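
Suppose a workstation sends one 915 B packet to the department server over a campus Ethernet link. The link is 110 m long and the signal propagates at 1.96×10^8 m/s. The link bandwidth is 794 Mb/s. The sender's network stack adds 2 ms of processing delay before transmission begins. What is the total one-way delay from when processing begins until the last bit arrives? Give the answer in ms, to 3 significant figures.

2.01 ms

L = 915 × 8 = 7320 bits.
Transmission delay = L/R = 7320 / 794000000 = 0.00921914 ms.
Propagation delay = d/s = 110 m / 196000000 m/s = 0.000561224 ms.
Plus processing delay 2 ms = 2 ms.
Total = 2.01 ms.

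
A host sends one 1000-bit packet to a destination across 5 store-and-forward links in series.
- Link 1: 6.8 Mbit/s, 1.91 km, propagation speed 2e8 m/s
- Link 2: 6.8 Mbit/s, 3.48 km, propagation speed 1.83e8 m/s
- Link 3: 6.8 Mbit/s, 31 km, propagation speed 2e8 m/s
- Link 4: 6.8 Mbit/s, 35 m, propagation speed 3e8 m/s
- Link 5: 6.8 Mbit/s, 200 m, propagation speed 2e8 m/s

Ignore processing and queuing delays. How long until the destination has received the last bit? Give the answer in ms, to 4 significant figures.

Transmission delay per hop = L/R = 1000/6800000 = 0.147059 ms; 5 hops → 0.735294 ms.
Propagation delays (d/s per hop): 0.00955, 0.0190164, 0.155, 0.000116667, 0.001 ms; sum = 0.184683 ms.
End-to-end = 0.9200 ms.

0.9200 ms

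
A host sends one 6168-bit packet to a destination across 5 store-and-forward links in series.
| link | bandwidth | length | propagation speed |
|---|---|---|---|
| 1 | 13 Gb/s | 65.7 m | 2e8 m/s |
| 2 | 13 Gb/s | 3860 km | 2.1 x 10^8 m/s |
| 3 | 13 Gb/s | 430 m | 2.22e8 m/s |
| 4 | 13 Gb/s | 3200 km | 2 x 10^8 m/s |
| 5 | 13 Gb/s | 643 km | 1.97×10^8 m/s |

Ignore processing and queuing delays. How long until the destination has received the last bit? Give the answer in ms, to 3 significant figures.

Transmission delay per hop = L/R = 6168/13000000000 = 0.000474462 ms; 5 hops → 0.00237231 ms.
Propagation delays (d/s per hop): 0.0003285, 18.381, 0.00193694, 16, 3.26396 ms; sum = 37.6472 ms.
End-to-end = 37.6 ms.

37.6 ms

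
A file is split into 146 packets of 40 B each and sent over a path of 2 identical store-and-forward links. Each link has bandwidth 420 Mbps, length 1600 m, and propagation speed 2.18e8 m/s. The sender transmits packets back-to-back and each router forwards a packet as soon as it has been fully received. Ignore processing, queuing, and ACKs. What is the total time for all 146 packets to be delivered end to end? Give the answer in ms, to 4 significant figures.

0.1267 ms

Per-hop transmission t_tx = L/R = 320/420000000 = 0.000761905 ms.
Per-hop propagation t_prop = 1600/2.18e+08 = 0.00733945 ms.
Pipeline fill: first packet needs 2·t_tx to clear all hops; remaining 145 packets each add one t_tx.
Total = (2+146-1)·t_tx + 2·t_prop = 147·0.000761905 + 2·0.00733945 = 0.1267 ms.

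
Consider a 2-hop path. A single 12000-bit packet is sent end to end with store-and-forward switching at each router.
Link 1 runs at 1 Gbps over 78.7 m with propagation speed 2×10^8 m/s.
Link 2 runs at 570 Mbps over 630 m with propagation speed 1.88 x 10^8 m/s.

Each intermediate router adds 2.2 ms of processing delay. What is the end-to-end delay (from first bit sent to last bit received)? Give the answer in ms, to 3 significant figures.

2.24 ms

Transmission delays (L/R per hop): 0.012, 0.0210526 ms; sum = 0.0330526 ms.
Propagation delays (d/s per hop): 0.0003935, 0.00335106 ms; sum = 0.00374456 ms.
Processing at 1 router(s): 1 × 2.2 ms = 2.2 ms.
End-to-end = 2.24 ms.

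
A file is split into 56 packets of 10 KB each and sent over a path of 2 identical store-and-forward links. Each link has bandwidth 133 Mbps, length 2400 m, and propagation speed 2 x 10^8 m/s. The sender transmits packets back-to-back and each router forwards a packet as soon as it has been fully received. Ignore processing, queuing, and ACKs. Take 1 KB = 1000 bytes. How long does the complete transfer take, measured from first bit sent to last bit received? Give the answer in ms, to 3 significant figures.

34.3 ms

Per-hop transmission t_tx = L/R = 80000/133000000 = 0.601504 ms.
Per-hop propagation t_prop = 2400/200000000 = 0.012 ms.
Pipeline fill: first packet needs 2·t_tx to clear all hops; remaining 55 packets each add one t_tx.
Total = (2+56-1)·t_tx + 2·t_prop = 57·0.601504 + 2·0.012 = 34.3 ms.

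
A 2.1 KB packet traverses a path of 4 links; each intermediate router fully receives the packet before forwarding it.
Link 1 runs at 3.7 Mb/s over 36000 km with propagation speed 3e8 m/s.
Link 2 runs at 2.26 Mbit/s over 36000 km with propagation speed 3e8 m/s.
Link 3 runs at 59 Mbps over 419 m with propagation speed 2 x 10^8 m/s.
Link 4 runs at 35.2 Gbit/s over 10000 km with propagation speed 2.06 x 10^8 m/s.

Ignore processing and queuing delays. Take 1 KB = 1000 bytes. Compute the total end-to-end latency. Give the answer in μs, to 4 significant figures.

L = 16800 bits.
Transmission delays (L/R per hop): 4540.54, 7433.63, 284.746, 0.477273 μs; sum = 12259.4 μs.
Propagation delays (d/s per hop): 120000, 120000, 2.095, 48543.7 μs; sum = 288546 μs.
End-to-end = 300800 μs.

300800 μs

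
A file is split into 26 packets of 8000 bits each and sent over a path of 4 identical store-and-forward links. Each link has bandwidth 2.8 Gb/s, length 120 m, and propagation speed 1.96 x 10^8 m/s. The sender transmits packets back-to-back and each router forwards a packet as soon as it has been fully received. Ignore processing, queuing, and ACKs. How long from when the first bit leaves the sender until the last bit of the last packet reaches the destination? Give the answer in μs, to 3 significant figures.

85.3 μs

Per-hop transmission t_tx = L/R = 8000/2800000000 = 2.85714 μs.
Per-hop propagation t_prop = 120/196000000 = 0.612245 μs.
Pipeline fill: first packet needs 4·t_tx to clear all hops; remaining 25 packets each add one t_tx.
Total = (4+26-1)·t_tx + 4·t_prop = 29·2.85714 + 4·0.612245 = 85.3 μs.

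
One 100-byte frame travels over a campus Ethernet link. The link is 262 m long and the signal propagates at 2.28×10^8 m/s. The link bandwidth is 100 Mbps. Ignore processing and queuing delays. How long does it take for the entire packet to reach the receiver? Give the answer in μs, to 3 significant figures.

L = 100 × 8 = 800 bits.
Transmission delay = L/R = 800 / 100000000 = 8 μs.
Propagation delay = d/s = 262 m / 2.28e+08 m/s = 1.14912 μs.
Total = 9.15 μs.

9.15 μs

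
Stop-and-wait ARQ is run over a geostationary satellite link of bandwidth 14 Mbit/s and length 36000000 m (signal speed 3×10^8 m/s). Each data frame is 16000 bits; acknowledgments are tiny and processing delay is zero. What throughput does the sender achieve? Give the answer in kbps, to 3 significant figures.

t_tx = L/R = 16000/14000000 = 0.00114286 s.
t_prop = 36000000/300000000 = 0.12 s; RTT = 0.24 s.
Cycle = t_tx + RTT = 0.241143 s.
Throughput = L / cycle = 16000 / 0.241143 = 66.4 kbps.

66.4 kbps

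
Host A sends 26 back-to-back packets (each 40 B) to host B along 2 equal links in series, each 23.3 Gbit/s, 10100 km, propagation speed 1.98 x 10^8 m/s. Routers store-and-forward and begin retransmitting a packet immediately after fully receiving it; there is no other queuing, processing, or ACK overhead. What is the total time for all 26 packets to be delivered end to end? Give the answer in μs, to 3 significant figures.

Per-hop transmission t_tx = L/R = 320/23300000000 = 0.0137339 μs.
Per-hop propagation t_prop = 10100000/198000000 = 51010.1 μs.
Pipeline fill: first packet needs 2·t_tx to clear all hops; remaining 25 packets each add one t_tx.
Total = (2+26-1)·t_tx + 2·t_prop = 27·0.0137339 + 2·51010.1 = 102000 μs.

102000 μs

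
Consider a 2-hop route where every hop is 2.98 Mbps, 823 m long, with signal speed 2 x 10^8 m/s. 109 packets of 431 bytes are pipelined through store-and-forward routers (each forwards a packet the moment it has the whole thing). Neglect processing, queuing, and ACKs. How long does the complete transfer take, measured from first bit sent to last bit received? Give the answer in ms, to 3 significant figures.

Per-hop transmission t_tx = L/R = 3448/2980000 = 1.15705 ms.
Per-hop propagation t_prop = 823/200000000 = 0.004115 ms.
Pipeline fill: first packet needs 2·t_tx to clear all hops; remaining 108 packets each add one t_tx.
Total = (2+109-1)·t_tx + 2·t_prop = 110·1.15705 + 2·0.004115 = 127 ms.

127 ms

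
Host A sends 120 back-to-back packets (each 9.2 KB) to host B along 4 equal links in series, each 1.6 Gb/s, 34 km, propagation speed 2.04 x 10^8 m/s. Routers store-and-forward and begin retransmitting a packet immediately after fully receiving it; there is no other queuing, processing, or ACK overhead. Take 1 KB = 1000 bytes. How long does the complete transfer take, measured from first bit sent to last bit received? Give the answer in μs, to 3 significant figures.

Per-hop transmission t_tx = L/R = 73600/1600000000 = 46 μs.
Per-hop propagation t_prop = 34000/204000000 = 166.667 μs.
Pipeline fill: first packet needs 4·t_tx to clear all hops; remaining 119 packets each add one t_tx.
Total = (4+120-1)·t_tx + 4·t_prop = 123·46 + 4·166.667 = 6320 μs.

6320 μs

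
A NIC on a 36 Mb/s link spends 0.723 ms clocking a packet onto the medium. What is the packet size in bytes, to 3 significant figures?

L = R × t_tx = 36000000 b/s × 0.000723 s = 26028 bits.
In bytes: 26028 / 8 = 3250 bytes.

3250 bytes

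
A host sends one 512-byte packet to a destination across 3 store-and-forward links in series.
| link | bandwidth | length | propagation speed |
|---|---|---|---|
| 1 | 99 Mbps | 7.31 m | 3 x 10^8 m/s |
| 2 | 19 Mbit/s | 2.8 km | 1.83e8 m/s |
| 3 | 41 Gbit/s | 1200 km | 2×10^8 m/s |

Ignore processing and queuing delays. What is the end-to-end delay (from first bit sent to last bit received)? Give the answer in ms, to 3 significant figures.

6.27 ms

L = 512 × 8 = 4096 bits.
Transmission delays (L/R per hop): 0.0413737, 0.215579, 9.99024e-05 ms; sum = 0.257053 ms.
Propagation delays (d/s per hop): 2.43667e-05, 0.0153005, 6 ms; sum = 6.01532 ms.
End-to-end = 6.27 ms.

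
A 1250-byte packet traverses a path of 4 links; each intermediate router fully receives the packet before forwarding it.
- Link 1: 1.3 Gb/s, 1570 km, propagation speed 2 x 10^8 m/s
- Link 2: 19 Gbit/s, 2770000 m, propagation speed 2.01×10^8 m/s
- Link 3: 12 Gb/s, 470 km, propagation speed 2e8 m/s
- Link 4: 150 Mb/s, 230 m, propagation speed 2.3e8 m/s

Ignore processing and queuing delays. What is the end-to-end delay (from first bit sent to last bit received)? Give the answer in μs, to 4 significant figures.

L = 1250 × 8 = 10000 bits.
Transmission delays (L/R per hop): 7.69231, 0.526316, 0.833333, 66.6667 μs; sum = 75.7186 μs.
Propagation delays (d/s per hop): 7850, 13781.1, 2350, 1 μs; sum = 23982.1 μs.
End-to-end = 24060 μs.

24060 μs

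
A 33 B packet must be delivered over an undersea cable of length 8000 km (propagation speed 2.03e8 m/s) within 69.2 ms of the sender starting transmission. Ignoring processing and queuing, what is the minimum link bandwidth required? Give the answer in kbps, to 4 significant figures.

8.862 kbps

L = 264 bits.
Propagation delay = 8000000 / 2.03e+08 = 39.4089 ms.
Transmission budget = 69.2 − 39.4089 = 29.7911 ms.
R ≥ L / t_tx = 264 bits / 0.0297911 s = 8.862 kbps.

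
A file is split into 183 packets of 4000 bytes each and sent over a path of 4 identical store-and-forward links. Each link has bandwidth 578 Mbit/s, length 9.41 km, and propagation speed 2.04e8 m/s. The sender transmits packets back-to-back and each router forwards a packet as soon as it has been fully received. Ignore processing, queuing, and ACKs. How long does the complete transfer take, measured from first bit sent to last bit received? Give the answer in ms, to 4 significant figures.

Per-hop transmission t_tx = L/R = 32000/578000000 = 0.0553633 ms.
Per-hop propagation t_prop = 9410/204000000 = 0.0461275 ms.
Pipeline fill: first packet needs 4·t_tx to clear all hops; remaining 182 packets each add one t_tx.
Total = (4+183-1)·t_tx + 4·t_prop = 186·0.0553633 + 4·0.0461275 = 10.48 ms.

10.48 ms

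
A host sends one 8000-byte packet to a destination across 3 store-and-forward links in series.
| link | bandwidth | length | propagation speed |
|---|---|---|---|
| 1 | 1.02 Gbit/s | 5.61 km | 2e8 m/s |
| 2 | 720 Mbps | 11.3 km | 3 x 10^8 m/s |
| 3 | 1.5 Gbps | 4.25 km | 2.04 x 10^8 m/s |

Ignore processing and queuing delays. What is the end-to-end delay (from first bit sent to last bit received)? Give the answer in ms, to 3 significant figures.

0.281 ms

L = 8000 × 8 = 64000 bits.
Transmission delays (L/R per hop): 0.0627451, 0.0888889, 0.0426667 ms; sum = 0.194301 ms.
Propagation delays (d/s per hop): 0.02805, 0.0376667, 0.0208333 ms; sum = 0.08655 ms.
End-to-end = 0.281 ms.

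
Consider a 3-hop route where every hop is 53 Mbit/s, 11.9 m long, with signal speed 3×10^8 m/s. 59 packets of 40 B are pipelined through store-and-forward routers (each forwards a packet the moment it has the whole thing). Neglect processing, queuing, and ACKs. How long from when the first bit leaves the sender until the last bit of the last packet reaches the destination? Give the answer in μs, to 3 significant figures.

368 μs

Per-hop transmission t_tx = L/R = 320/53000000 = 6.03774 μs.
Per-hop propagation t_prop = 11.9/300000000 = 0.0396667 μs.
Pipeline fill: first packet needs 3·t_tx to clear all hops; remaining 58 packets each add one t_tx.
Total = (3+59-1)·t_tx + 3·t_prop = 61·6.03774 + 3·0.0396667 = 368 μs.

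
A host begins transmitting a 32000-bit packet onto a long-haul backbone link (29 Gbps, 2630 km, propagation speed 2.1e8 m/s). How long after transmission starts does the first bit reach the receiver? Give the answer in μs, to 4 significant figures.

First bit experiences only propagation delay: d/s = 2630000/210000000 = 12520 μs.

12520 μs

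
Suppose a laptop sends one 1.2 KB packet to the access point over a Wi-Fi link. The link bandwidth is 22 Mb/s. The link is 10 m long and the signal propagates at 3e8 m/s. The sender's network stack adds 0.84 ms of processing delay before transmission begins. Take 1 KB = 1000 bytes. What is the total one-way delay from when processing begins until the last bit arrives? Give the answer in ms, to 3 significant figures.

L = 9600 bits.
Transmission delay = L/R = 9600 / 22000000 = 0.436364 ms.
Propagation delay = d/s = 10 m / 300000000 m/s = 3.33333e-05 ms.
Plus processing delay 0.84 ms = 0.84 ms.
Total = 1.28 ms.

1.28 ms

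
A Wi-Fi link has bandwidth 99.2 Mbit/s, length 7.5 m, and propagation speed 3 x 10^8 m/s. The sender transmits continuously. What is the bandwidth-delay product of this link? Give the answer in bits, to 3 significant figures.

Propagation delay = 7.5 / 300000000 = 2.5e-08 s.
BDP = R × t_prop = 99200000 × 2.5e-08 = 2.48 bits.

2.48 bits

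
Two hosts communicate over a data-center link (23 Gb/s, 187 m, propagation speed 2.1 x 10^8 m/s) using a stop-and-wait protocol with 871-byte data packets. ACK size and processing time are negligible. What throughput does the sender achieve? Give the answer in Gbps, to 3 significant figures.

3.34 Gbps

t_tx = L/R = 6968/23000000000 = 3.02957e-07 s.
t_prop = 187/210000000 = 8.90476e-07 s; RTT = 1.78095e-06 s.
Cycle = t_tx + RTT = 2.08391e-06 s.
Throughput = L / cycle = 6968 / 2.08391e-06 = 3.34 Gbps.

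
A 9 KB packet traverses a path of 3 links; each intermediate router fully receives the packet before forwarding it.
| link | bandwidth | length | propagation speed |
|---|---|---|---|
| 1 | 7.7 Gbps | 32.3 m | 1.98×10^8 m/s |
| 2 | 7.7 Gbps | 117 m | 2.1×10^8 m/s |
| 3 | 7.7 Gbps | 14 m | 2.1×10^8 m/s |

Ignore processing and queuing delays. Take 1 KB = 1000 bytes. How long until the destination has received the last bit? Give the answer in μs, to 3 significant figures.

L = 72000 bits.
Transmission delay per hop = L/R = 72000/7700000000 = 9.35065 μs; 3 hops → 28.0519 μs.
Propagation delays (d/s per hop): 0.163131, 0.557143, 0.0666667 μs; sum = 0.786941 μs.
End-to-end = 28.8 μs.

28.8 μs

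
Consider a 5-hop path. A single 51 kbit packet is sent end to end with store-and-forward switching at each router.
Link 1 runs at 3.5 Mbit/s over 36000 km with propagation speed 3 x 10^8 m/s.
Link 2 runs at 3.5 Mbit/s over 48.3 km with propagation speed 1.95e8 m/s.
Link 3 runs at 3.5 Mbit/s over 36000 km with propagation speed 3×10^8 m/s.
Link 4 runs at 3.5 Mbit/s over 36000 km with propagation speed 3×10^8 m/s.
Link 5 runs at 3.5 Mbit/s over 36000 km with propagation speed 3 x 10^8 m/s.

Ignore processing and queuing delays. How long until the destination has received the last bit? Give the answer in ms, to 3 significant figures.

553 ms

L = 51000 bits.
Transmission delay per hop = L/R = 51000/3500000 = 14.5714 ms; 5 hops → 72.8571 ms.
Propagation delays (d/s per hop): 120, 0.247692, 120, 120, 120 ms; sum = 480.248 ms.
End-to-end = 553 ms.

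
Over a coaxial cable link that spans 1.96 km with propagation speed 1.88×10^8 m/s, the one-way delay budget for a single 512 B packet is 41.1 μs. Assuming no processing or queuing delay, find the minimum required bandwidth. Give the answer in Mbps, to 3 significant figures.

L = 4096 bits.
Propagation delay = 1960 / 188000000 = 10.4255 μs.
Transmission budget = 41.1 − 10.4255 = 30.6745 μs.
R ≥ L / t_tx = 4096 bits / 3.06745e-05 s = 134 Mbps.

134 Mbps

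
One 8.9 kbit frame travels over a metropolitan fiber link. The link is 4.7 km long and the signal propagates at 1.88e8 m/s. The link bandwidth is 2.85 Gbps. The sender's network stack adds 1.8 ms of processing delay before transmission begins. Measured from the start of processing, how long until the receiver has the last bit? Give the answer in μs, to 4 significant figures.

L = 8900 bits.
Transmission delay = L/R = 8900 / 2850000000 = 3.12281 μs.
Propagation delay = d/s = 4700 m / 188000000 m/s = 25 μs.
Plus processing delay 1.8 ms = 1800 μs.
Total = 1828 μs.

1828 μs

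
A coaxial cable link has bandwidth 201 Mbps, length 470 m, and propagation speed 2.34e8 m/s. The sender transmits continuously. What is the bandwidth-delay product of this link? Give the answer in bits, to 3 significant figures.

Propagation delay = 470 / 234000000 = 2.00855e-06 s.
BDP = R × t_prop = 201000000 × 2.00855e-06 = 403.718 bits.

404 bits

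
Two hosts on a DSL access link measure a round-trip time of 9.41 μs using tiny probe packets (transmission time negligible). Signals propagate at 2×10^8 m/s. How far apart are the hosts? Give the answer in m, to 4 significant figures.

One-way propagation = RTT/2 = 4.705 μs.
d = s × t = 200000000 × 4.705e-06 = 941.0 m.

941.0 m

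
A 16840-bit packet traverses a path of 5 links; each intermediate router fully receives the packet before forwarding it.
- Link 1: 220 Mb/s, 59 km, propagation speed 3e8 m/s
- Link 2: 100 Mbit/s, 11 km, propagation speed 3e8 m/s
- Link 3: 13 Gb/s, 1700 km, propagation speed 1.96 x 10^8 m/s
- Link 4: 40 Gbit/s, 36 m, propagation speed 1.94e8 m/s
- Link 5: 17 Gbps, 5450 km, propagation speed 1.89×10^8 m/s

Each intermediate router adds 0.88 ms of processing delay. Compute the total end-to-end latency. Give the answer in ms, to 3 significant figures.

41.5 ms

Transmission delays (L/R per hop): 0.0765455, 0.1684, 0.00129538, 0.000421, 0.000990588 ms; sum = 0.247652 ms.
Propagation delays (d/s per hop): 0.196667, 0.0366667, 8.67347, 0.000185567, 28.836 ms; sum = 37.743 ms.
Processing at 4 router(s): 4 × 0.88 ms = 3.52 ms.
End-to-end = 41.5 ms.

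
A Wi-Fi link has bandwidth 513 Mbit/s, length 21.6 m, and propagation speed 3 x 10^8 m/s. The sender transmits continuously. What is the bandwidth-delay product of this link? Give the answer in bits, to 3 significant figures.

Propagation delay = 21.6 / 300000000 = 7.2e-08 s.
BDP = R × t_prop = 513000000 × 7.2e-08 = 36.936 bits.

36.9 bits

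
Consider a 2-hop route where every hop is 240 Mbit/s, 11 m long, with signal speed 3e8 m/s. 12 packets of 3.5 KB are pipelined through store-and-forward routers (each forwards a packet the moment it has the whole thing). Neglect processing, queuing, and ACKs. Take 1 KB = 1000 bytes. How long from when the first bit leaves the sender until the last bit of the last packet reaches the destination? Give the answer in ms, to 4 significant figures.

1.517 ms

Per-hop transmission t_tx = L/R = 28000/240000000 = 0.116667 ms.
Per-hop propagation t_prop = 11/300000000 = 3.66667e-05 ms.
Pipeline fill: first packet needs 2·t_tx to clear all hops; remaining 11 packets each add one t_tx.
Total = (2+12-1)·t_tx + 2·t_prop = 13·0.116667 + 2·3.66667e-05 = 1.517 ms.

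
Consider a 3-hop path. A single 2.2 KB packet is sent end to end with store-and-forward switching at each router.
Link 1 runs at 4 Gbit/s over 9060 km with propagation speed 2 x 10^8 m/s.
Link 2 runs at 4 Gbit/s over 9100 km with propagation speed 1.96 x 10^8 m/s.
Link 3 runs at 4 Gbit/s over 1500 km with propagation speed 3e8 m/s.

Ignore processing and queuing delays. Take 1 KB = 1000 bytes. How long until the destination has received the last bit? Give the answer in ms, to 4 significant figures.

L = 17600 bits.
Transmission delay per hop = L/R = 17600/4000000000 = 0.0044 ms; 3 hops → 0.0132 ms.
Propagation delays (d/s per hop): 45.3, 46.4286, 5 ms; sum = 96.7286 ms.
End-to-end = 96.74 ms.

96.74 ms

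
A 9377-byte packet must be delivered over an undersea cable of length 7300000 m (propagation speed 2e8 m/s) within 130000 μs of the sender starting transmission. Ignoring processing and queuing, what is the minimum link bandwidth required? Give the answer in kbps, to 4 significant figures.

L = 75016 bits.
Propagation delay = 7300000 / 200000000 = 36500 μs.
Transmission budget = 130000 − 36500 = 93500 μs.
R ≥ L / t_tx = 75016 bits / 0.0935 s = 802.3 kbps.

802.3 kbps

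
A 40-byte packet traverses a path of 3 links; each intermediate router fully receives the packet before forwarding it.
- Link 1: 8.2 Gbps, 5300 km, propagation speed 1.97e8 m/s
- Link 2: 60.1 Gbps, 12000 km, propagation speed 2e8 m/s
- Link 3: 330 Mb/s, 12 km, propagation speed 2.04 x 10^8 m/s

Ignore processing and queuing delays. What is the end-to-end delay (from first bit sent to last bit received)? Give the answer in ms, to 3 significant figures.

L = 40 × 8 = 320 bits.
Transmission delays (L/R per hop): 3.90244e-05, 5.32446e-06, 0.000969697 ms; sum = 0.00101405 ms.
Propagation delays (d/s per hop): 26.9036, 60, 0.0588235 ms; sum = 86.9624 ms.
End-to-end = 87.0 ms.

87.0 ms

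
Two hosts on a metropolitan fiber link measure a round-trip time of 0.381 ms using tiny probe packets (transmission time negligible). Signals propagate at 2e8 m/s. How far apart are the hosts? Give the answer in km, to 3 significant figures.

38.1 km

One-way propagation = RTT/2 = 0.1905 ms.
d = s × t = 200000000 × 0.0001905 = 38.1 km.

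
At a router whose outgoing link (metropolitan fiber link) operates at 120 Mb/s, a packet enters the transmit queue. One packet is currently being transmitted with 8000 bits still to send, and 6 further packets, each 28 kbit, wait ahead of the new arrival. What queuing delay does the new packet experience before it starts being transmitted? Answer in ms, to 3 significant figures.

1.47 ms

Each queued packet: L/R = 28000/120000000 = 0.233333 ms.
6 queued → 1.4 ms.
Plus remaining 8000 bits of current packet: 0.0666667 ms.
Queuing delay = 1.47 ms.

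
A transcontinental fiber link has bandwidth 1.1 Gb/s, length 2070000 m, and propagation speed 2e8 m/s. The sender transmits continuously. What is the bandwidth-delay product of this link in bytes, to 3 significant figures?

1420000 bytes

Propagation delay = 2070000 / 200000000 = 0.01035 s.
BDP = R × t_prop = 1100000000 × 0.01035 = 11385000 bits.
In bytes: 11385000/8 = 1420000 bytes.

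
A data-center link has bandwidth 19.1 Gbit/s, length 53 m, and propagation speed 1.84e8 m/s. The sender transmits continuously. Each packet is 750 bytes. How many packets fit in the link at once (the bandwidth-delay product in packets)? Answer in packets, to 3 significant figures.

0.917 packets

Propagation delay = 53 / 184000000 = 2.88043e-07 s.
BDP = R × t_prop = 19100000000 × 2.88043e-07 = 5501.63 bits.
In packets of 6000 bits: 0.917 packets.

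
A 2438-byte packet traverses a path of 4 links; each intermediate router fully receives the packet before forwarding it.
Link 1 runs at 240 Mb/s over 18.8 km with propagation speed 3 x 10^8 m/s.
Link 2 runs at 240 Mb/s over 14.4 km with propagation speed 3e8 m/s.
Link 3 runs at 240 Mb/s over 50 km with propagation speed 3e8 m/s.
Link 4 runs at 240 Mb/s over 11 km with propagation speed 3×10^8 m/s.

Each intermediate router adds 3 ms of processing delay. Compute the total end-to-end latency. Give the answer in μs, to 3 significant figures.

L = 2438 × 8 = 19504 bits.
Transmission delay per hop = L/R = 19504/240000000 = 81.2667 μs; 4 hops → 325.067 μs.
Propagation delays (d/s per hop): 62.6667, 48, 166.667, 36.6667 μs; sum = 314 μs.
Processing at 3 router(s): 3 × 3 ms = 9000 μs.
End-to-end = 9640 μs.

9640 μs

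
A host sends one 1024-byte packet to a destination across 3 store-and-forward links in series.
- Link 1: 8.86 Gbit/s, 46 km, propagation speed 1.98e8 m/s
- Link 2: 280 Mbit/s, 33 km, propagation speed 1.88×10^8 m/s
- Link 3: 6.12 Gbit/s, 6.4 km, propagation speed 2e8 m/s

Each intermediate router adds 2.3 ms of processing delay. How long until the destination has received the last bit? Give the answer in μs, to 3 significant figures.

L = 1024 × 8 = 8192 bits.
Transmission delays (L/R per hop): 0.924605, 29.2571, 1.33856 μs; sum = 31.5203 μs.
Propagation delays (d/s per hop): 232.323, 175.532, 32 μs; sum = 439.855 μs.
Processing at 2 router(s): 2 × 2.3 ms = 4600 μs.
End-to-end = 5070 μs.

5070 μs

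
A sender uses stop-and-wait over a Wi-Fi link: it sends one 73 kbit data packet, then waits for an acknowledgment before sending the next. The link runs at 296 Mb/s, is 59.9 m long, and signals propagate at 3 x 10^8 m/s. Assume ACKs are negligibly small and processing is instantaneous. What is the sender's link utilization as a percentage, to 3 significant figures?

t_tx = L/R = 73000/296000000 = 0.000246622 s.
t_prop = 59.9/300000000 = 1.99667e-07 s; RTT = 3.99333e-07 s.
Cycle = t_tx + RTT = 0.000247021 s.
Utilization = t_tx / cycle = 0.000246622/0.000247021 = 99.8 %.

99.8 %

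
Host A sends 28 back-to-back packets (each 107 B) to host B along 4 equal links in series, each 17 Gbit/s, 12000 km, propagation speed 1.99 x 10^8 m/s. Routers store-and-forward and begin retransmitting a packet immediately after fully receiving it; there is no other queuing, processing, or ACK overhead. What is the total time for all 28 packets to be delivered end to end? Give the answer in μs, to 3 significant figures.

Per-hop transmission t_tx = L/R = 856/17000000000 = 0.0503529 μs.
Per-hop propagation t_prop = 12000000/199000000 = 60301.5 μs.
Pipeline fill: first packet needs 4·t_tx to clear all hops; remaining 27 packets each add one t_tx.
Total = (4+28-1)·t_tx + 4·t_prop = 31·0.0503529 + 4·60301.5 = 241000 μs.

241000 μs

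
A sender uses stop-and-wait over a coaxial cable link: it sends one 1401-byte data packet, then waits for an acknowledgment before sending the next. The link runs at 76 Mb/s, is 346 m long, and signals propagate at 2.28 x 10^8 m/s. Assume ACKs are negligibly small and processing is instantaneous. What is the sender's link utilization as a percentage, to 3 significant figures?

t_tx = L/R = 11208/76000000 = 0.000147474 s.
t_prop = 346/2.28e+08 = 1.51754e-06 s; RTT = 3.03509e-06 s.
Cycle = t_tx + RTT = 0.000150509 s.
Utilization = t_tx / cycle = 0.000147474/0.000150509 = 98.0 %.

98.0 %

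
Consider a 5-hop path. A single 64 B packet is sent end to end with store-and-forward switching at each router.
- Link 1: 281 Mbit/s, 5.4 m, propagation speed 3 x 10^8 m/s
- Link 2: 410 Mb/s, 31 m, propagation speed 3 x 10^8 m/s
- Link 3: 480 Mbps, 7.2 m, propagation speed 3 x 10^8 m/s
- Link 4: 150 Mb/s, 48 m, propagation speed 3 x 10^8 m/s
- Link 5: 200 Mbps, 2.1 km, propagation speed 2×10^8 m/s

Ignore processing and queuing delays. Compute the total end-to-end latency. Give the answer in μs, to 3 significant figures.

L = 64 × 8 = 512 bits.
Transmission delays (L/R per hop): 1.82206, 1.24878, 1.06667, 3.41333, 2.56 μs; sum = 10.1108 μs.
Propagation delays (d/s per hop): 0.018, 0.103333, 0.024, 0.16, 10.5 μs; sum = 10.8053 μs.
End-to-end = 20.9 μs.

20.9 μs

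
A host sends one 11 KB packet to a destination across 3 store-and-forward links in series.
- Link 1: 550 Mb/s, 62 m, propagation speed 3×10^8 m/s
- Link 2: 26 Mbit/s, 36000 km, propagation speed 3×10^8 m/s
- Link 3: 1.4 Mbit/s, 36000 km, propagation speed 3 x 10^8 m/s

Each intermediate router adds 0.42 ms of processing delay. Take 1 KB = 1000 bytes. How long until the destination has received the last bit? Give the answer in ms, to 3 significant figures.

L = 88000 bits.
Transmission delays (L/R per hop): 0.16, 3.38462, 62.8571 ms; sum = 66.4018 ms.
Propagation delays (d/s per hop): 0.000206667, 120, 120 ms; sum = 240 ms.
Processing at 2 router(s): 2 × 0.42 ms = 0.84 ms.
End-to-end = 307 ms.

307 ms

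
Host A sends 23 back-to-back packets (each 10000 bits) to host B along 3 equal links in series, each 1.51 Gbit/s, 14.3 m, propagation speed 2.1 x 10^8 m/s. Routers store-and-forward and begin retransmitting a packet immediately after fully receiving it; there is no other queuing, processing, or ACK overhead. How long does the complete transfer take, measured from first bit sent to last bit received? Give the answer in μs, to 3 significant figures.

Per-hop transmission t_tx = L/R = 10000/1510000000 = 6.62252 μs.
Per-hop propagation t_prop = 14.3/210000000 = 0.0680952 μs.
Pipeline fill: first packet needs 3·t_tx to clear all hops; remaining 22 packets each add one t_tx.
Total = (3+23-1)·t_tx + 3·t_prop = 25·6.62252 + 3·0.0680952 = 166 μs.

166 μs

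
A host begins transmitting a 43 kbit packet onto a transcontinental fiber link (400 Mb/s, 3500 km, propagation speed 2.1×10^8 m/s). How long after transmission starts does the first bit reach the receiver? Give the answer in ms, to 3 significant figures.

16.7 ms

First bit experiences only propagation delay: d/s = 3500000/210000000 = 16.7 ms.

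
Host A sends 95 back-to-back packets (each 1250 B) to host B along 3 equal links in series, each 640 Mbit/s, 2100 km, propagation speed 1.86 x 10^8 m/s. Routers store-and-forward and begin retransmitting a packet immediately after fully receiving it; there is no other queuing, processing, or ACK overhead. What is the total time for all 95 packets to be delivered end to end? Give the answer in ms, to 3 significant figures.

35.4 ms

Per-hop transmission t_tx = L/R = 10000/640000000 = 0.015625 ms.
Per-hop propagation t_prop = 2100000/186000000 = 11.2903 ms.
Pipeline fill: first packet needs 3·t_tx to clear all hops; remaining 94 packets each add one t_tx.
Total = (3+95-1)·t_tx + 3·t_prop = 97·0.015625 + 3·11.2903 = 35.4 ms.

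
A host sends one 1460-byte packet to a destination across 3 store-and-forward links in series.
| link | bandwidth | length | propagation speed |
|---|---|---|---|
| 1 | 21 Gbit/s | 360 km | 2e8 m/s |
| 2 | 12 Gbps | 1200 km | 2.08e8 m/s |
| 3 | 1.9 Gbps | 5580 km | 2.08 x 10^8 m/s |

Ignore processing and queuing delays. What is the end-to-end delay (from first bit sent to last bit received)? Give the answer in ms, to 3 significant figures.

L = 1460 × 8 = 11680 bits.
Transmission delays (L/R per hop): 0.00055619, 0.000973333, 0.00614737 ms; sum = 0.00767689 ms.
Propagation delays (d/s per hop): 1.8, 5.76923, 26.8269 ms; sum = 34.3962 ms.
End-to-end = 34.4 ms.

34.4 ms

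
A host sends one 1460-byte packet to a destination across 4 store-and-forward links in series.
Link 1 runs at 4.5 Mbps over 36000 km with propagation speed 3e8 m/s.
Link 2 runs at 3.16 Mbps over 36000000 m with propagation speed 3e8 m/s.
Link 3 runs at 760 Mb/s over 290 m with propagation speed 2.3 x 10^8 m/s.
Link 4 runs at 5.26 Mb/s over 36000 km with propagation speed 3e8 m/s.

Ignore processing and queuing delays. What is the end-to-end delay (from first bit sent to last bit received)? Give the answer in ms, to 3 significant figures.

369 ms

L = 1460 × 8 = 11680 bits.
Transmission delays (L/R per hop): 2.59556, 3.6962, 0.0153684, 2.22053 ms; sum = 8.52766 ms.
Propagation delays (d/s per hop): 120, 120, 0.00126087, 120 ms; sum = 360.001 ms.
End-to-end = 369 ms.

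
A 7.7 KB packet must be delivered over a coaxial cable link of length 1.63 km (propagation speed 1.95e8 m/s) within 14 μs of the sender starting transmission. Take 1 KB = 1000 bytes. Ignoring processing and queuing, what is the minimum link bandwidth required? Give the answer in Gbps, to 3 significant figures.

L = 61600 bits.
Propagation delay = 1630 / 195000000 = 8.35897 μs.
Transmission budget = 14 − 8.35897 = 5.64103 μs.
R ≥ L / t_tx = 61600 bits / 5.64103e-06 s = 10.9 Gbps.

10.9 Gbps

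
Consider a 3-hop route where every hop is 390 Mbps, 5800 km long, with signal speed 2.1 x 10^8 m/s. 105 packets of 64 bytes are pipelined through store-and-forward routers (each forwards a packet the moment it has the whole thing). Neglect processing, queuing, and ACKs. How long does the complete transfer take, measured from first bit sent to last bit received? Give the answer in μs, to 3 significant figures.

83000 μs

Per-hop transmission t_tx = L/R = 512/390000000 = 1.31282 μs.
Per-hop propagation t_prop = 5800000/210000000 = 27619 μs.
Pipeline fill: first packet needs 3·t_tx to clear all hops; remaining 104 packets each add one t_tx.
Total = (3+105-1)·t_tx + 3·t_prop = 107·1.31282 + 3·27619 = 83000 μs.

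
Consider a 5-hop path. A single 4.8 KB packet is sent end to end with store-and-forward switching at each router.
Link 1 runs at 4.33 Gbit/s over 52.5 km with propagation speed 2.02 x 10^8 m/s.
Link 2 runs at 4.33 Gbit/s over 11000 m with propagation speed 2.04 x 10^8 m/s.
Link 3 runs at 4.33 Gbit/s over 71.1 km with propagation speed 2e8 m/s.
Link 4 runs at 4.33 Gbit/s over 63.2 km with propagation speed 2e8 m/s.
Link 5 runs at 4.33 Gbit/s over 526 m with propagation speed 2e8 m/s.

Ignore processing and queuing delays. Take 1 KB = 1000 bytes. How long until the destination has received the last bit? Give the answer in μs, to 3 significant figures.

1030 μs

L = 38400 bits.
Transmission delay per hop = L/R = 38400/4330000000 = 8.86836 μs; 5 hops → 44.3418 μs.
Propagation delays (d/s per hop): 259.901, 53.9216, 355.5, 316, 2.63 μs; sum = 987.953 μs.
End-to-end = 1030 μs.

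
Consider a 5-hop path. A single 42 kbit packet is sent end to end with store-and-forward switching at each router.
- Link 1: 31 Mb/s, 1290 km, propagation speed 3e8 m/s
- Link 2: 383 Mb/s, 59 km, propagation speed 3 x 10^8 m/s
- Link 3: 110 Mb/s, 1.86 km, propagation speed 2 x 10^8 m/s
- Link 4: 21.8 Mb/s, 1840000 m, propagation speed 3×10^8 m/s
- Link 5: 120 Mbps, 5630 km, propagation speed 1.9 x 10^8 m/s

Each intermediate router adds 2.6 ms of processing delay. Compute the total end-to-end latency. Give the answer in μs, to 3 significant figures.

L = 42000 bits.
Transmission delays (L/R per hop): 1354.84, 109.661, 381.818, 1926.61, 350 μs; sum = 4122.92 μs.
Propagation delays (d/s per hop): 4300, 196.667, 9.3, 6133.33, 29631.6 μs; sum = 40270.9 μs.
Processing at 4 router(s): 4 × 2.6 ms = 10400 μs.
End-to-end = 54800 μs.

54800 μs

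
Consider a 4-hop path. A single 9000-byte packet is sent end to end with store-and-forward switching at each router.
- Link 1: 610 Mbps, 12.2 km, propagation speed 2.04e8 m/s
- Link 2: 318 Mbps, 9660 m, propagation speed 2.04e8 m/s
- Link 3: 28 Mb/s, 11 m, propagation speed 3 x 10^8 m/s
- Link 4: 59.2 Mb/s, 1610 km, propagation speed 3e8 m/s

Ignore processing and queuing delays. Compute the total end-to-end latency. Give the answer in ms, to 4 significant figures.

9.606 ms

L = 9000 × 8 = 72000 bits.
Transmission delays (L/R per hop): 0.118033, 0.226415, 2.57143, 1.21622 ms; sum = 4.13209 ms.
Propagation delays (d/s per hop): 0.0598039, 0.0473529, 3.66667e-05, 5.36667 ms; sum = 5.47386 ms.
End-to-end = 9.606 ms.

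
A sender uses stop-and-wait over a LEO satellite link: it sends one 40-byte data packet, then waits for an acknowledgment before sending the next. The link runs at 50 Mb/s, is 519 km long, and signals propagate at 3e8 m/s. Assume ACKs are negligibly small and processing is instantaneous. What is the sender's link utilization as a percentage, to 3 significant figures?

0.185 %

t_tx = L/R = 320/50000000 = 6.4e-06 s.
t_prop = 519000/300000000 = 0.00173 s; RTT = 0.00346 s.
Cycle = t_tx + RTT = 0.0034664 s.
Utilization = t_tx / cycle = 6.4e-06/0.0034664 = 0.185 %.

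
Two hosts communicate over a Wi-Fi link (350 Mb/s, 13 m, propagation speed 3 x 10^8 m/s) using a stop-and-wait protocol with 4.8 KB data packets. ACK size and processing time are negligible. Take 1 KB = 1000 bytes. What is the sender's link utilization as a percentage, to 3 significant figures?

99.9 %

t_tx = L/R = 38400/350000000 = 0.000109714 s.
t_prop = 13/300000000 = 4.33333e-08 s; RTT = 8.66667e-08 s.
Cycle = t_tx + RTT = 0.000109801 s.
Utilization = t_tx / cycle = 0.000109714/0.000109801 = 99.9 %.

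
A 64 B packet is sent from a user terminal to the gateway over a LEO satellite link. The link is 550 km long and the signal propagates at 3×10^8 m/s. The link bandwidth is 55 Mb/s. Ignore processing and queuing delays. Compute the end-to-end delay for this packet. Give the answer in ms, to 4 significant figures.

L = 64 × 8 = 512 bits.
Transmission delay = L/R = 512 / 55000000 = 0.00930909 ms.
Propagation delay = d/s = 550000 m / 300000000 m/s = 1.83333 ms.
Total = 1.843 ms.

1.843 ms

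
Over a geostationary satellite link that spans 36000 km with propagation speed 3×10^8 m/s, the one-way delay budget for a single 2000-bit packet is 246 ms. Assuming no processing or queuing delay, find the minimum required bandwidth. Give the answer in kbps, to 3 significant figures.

15.9 kbps

Propagation delay = 36000000 / 300000000 = 120 ms.
Transmission budget = 246 − 120 = 126 ms.
R ≥ L / t_tx = 2000 bits / 0.126 s = 15.9 kbps.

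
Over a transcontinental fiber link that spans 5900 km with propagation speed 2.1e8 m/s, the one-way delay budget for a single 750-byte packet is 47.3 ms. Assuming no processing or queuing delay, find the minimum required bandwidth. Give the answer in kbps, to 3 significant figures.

L = 6000 bits.
Propagation delay = 5900000 / 210000000 = 28.0952 ms.
Transmission budget = 47.3 − 28.0952 = 19.2048 ms.
R ≥ L / t_tx = 6000 bits / 0.0192048 s = 312 kbps.

312 kbps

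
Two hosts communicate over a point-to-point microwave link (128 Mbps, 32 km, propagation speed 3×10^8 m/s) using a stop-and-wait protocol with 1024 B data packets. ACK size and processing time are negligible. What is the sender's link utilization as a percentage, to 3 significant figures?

23.1 %

t_tx = L/R = 8192/128000000 = 6.4e-05 s.
t_prop = 32000/300000000 = 0.000106667 s; RTT = 0.000213333 s.
Cycle = t_tx + RTT = 0.000277333 s.
Utilization = t_tx / cycle = 6.4e-05/0.000277333 = 23.1 %.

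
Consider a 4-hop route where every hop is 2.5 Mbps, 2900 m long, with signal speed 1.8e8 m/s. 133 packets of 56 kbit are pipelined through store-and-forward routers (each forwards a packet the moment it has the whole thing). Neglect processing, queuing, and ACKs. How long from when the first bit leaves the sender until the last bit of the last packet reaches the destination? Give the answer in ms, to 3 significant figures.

Per-hop transmission t_tx = L/R = 56000/2500000 = 22.4 ms.
Per-hop propagation t_prop = 2900/180000000 = 0.0161111 ms.
Pipeline fill: first packet needs 4·t_tx to clear all hops; remaining 132 packets each add one t_tx.
Total = (4+133-1)·t_tx + 4·t_prop = 136·22.4 + 4·0.0161111 = 3050 ms.

3050 ms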